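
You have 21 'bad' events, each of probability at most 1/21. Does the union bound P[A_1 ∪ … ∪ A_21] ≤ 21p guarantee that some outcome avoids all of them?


Union bound: P[∪_{i=1}^{21} A_i] ≤ Σ_i P[A_i] ≤ 21·p = 21·(1/21) = 1.
Numerically: 1 ≈ 1.0000000.
Is 1 < 1? NO.
Since the bound 1 is ≥ 1, the union bound is uninformative here; it does NOT by itself certify existence.

21·p = 1 ≈ 1.0000000; existence NOT certified by the union bound.


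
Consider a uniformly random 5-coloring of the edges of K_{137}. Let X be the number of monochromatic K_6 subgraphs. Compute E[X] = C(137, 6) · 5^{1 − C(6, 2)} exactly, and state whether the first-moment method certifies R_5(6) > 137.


E[X] = C(137, 6) · 5^{1 − 15} = 8218472724 · 5^{−14} = 8218472724/6103515625.
As a reduced fraction: E[X] = 8218472724/6103515625 ≈ 1.3465146.
Is E[X] < 1? NO.
Since E[X] ≥ 1, the first-moment bound is inconclusive at n = 137; it does NOT by itself certify R_5(6) > 137.

E[X] = 8218472724/6103515625 ≈ 1.3465146; E[X] ≥ 1; first-moment method inconclusive here.


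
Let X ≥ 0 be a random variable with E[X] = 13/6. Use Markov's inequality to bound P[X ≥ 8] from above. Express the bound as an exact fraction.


μ = E[X] = 13/6, a = 8.
Markov: P[X ≥ 8] ≤ μ/a = (13/6)/8 = 13/48.
Numerically: ≈ 0.2708.
(Since a = 8 > μ = 2.1667, the bound 13/48 is < 1 and informative.)

P[X ≥ 8] ≤ 13/48 ≈ 0.2708.


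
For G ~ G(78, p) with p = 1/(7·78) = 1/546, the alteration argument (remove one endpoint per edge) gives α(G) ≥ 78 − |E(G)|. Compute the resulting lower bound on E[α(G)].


E[|E(G)|] = C(78, 2)·p = 3003 · (1/546) = 11/2.
E[α(G)] ≥ n − E[|E(G)|] = 78 − 11/2 = 145/2.
Numerically: ≈ 72.5000.
(This is only a lower bound; the true E[α(G)] may be larger.)

E[α(G)] ≥ 145/2 ≈ 72.5000.


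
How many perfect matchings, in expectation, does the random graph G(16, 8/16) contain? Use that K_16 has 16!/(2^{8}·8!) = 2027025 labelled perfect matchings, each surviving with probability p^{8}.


K_16 has 16!/(2^{8}·8!) = 2027025 labelled perfect matchings.
For each such perfect matching H, let X_H = 1 if all 8 edges of H are present in G. Then P[X_H = 1] = p^{8} = (1/2)^{8} = 1/256.
By linearity of expectation: E[X] = Σ_H E[X_H] = 2027025 · p^{8} = 2027025 · 1/256 = 2027025/256.
Numerically: E[X] ≈ 7.92e+03.

E[X] = 2027025 · (1/2)^{8} = 2027025/256 ≈ 7.92e+03.


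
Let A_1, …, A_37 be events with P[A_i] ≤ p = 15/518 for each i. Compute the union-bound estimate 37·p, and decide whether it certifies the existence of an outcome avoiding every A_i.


Union bound: P[∪_{i=1}^{37} A_i] ≤ Σ_i P[A_i] ≤ 37·p = 37·(15/518) = 15/14.
Numerically: 15/14 ≈ 1.071429.
Is 15/14 < 1? NO.
Since the bound 15/14 is ≥ 1, the union bound is uninformative here; it does NOT by itself certify existence.

37·p = 15/14 ≈ 1.071429; existence NOT certified by the union bound.


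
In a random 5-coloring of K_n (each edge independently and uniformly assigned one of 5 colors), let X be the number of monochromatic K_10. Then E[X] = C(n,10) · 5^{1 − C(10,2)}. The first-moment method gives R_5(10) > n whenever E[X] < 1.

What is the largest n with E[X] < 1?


We need C(n, 10) · 5^{1 − 45} < 1, i.e. C(n, 10) < 5^{45 − 1} = 5684341886080801486968994140625.
Check values of n near the boundary:
  n = 5390: C(5390, 10) = 5655833965919099070255434039753; 5655833965919099070255434039753 < 5684341886080801486968994140625? YES
  n = 5391: C(5391, 10) = 5666344714787188828795213697883; 5666344714787188828795213697883 < 5684341886080801486968994140625? YES
  n = 5392: C(5392, 10) = 5676873040158402483252283957448; 5676873040158402483252283957448 < 5684341886080801486968994140625? YES
  n = 5393: C(5393, 10) = 5687418968154238267170642278008; 5687418968154238267170642278008 < 5684341886080801486968994140625? NO
The largest n with C(n, 10) < 5684341886080801486968994140625 is n = 5392 (where E[X] = 5676873040158402483252283957448/5684341886080801486968994140625 ≈ 0.9986861). Hence R_5(10) > 5392, i.e. R_5(10) ≥ 5393.

Largest n = 5392; hence R_5(10) > 5392.


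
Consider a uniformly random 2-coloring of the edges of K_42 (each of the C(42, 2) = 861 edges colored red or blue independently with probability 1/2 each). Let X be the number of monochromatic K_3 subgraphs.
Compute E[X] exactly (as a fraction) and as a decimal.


Let X = Σ_S X_S over the C(42, 3) = 11480 subsets S of size 3, where X_S = 1 if the K_3 on S is monochromatic.
For a fixed S, the K_3 on S has C(3, 2) = 3 edges. P[all 3 edges red] = (1/2)^3, and likewise for blue, so P[monochromatic] = 2·(1/2)^3 = 2^{1 − 3} = 1/4.
By linearity: E[X] = C(42, 3) · 2^{1 − 3} = 11480 · 1/4 = 2870.
Numerically: E[X] ≈ 2870.0000.

E[X] = C(42,3)·2^(1−C(3,2)) = 2870 ≈ 2870.0000.


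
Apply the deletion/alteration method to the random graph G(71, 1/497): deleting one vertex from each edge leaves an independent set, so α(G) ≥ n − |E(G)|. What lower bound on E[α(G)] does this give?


E[|E(G)|] = C(71, 2)·p = 2485 · (1/497) = 5.
E[α(G)] ≥ n − E[|E(G)|] = 71 − 5 = 66.
Numerically: ≈ 66.000.
(This is only a lower bound; the true E[α(G)] may be larger.)

E[α(G)] ≥ 66 ≈ 66.000.


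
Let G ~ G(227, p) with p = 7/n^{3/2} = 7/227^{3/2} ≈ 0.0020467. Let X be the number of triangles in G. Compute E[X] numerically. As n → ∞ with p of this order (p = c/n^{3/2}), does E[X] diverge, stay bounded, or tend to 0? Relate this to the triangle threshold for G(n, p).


Number of potential triangles: C(227, 3) = 1923825.
Each occurs with probability p³ ≈ (0.0020467)³ ≈ 8.5738871e-09.
By linearity: E[X] = C(227, 3)·p³ ≈ 1923825 · 8.5738871e-09 ≈ 0.01649.
Since α = 3/2 > 1, p = c/n^{3/2} = o(1/n) is below the triangle threshold p ~ 1/n. Asymptotically E[X] ~ (c³/6)·n^{3(1−α)} = (7³/6)·n^{-1.5} → 0, so by Markov's inequality G has no triangles w.h.p.

E[X] ≈ 0.01649; in regime p = Θ(1/n^{3/2}) E[X] tends to 0 (below the triangle threshold p ~ 1/n).


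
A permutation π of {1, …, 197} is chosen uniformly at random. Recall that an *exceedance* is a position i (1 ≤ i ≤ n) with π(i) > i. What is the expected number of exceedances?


Write X = Σ_{i=1}^{197} X_i, where X_i = 1_{π(i) > i}.
For each fixed i, π(i) is uniform over {1, …, 197} (marginal of a uniform permutation), so P[π(i) > i] = (n − i)/n. Summing: Σ_{i=1}^{197} (n − i)/n = (0 + 1 + … + 196)/197 = 197(197 − 1)/(2·197) = (197 − 1)/2.
Hence E[X] = Σ_{i=1}^{197} (197 − i)/197 = 98 ≈ 98.0000.

E[X] = 98 = 98.0000.


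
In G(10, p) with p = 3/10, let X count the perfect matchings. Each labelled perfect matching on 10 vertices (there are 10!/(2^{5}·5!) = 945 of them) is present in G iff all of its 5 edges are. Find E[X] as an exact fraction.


K_10 has 10!/(2^{5}·5!) = 945 labelled perfect matchings.
For each such perfect matching H, let X_H = 1 if all 5 edges of H are present in G. Then P[X_H = 1] = p^{5} = (3/10)^{5} = 243/100000.
By linearity of expectation: E[X] = Σ_H E[X_H] = 945 · p^{5} = 945 · 243/100000 = 45927/20000.
Numerically: E[X] ≈ 2.296.

E[X] = 945 · (3/10)^{5} = 45927/20000 ≈ 2.296.


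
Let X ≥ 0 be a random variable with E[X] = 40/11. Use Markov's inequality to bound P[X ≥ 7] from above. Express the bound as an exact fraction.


μ = E[X] = 40/11, a = 7.
Markov: P[X ≥ 7] ≤ μ/a = (40/11)/7 = 40/77.
Numerically: ≈ 0.5195.
(Since a = 7 > μ = 3.6364, the bound 40/77 is < 1 and informative.)

P[X ≥ 7] ≤ 40/77 ≈ 0.5195.


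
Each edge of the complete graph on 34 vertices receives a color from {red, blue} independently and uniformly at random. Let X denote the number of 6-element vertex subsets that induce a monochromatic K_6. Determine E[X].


Let X = Σ_S X_S over the C(34, 6) = 1344904 subsets S of size 6, where X_S = 1 if the K_6 on S is monochromatic.
For a fixed S, the K_6 on S has C(6, 2) = 15 edges. P[all 15 edges red] = (1/2)^15, and likewise for blue, so P[monochromatic] = 2·(1/2)^15 = 2^{1 − 15} = 1/16384.
Summing: E[X] = C(34, 6) · 2^{1 − 15} = 1344904 · 1/16384 = 168113/2048.
Numerically: E[X] ≈ 82.086426.

E[X] = C(34,6)·2^(1−C(6,2)) = 168113/2048 ≈ 82.086426.


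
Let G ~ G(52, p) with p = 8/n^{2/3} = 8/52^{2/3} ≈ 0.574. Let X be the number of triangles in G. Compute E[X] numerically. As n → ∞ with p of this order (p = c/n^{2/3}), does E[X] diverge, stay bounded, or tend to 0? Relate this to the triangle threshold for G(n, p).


Number of potential triangles: C(52, 3) = 22100.
Each occurs with probability p³ ≈ (0.574)³ ≈ 1.89349e-01.
By linearity: E[X] = C(52, 3)·p³ ≈ 22100 · 1.89349e-01 ≈ 4184.615.
Since α = 2/3 < 1, p = c/n^{2/3} ≫ 1/n is above the triangle threshold p ~ 1/n. Asymptotically E[X] ~ (c³/6)·n^{3(1−α)} = (8³/6)·n^{1} → ∞; triangles are abundant w.h.p.

E[X] ≈ 4184.615; in regime p = Θ(1/n^{2/3}) E[X] diverges (above the triangle threshold p ~ 1/n).


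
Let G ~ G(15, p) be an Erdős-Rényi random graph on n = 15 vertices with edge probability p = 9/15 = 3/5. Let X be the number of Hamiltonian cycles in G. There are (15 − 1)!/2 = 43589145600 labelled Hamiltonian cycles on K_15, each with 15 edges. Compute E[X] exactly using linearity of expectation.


K_15 has (15 − 1)!/2 = 43589145600 labelled Hamiltonian cycles.
For each such Hamiltonian cycle H, let X_H = 1 if all 15 edges of H are present in G. Then P[X_H = 1] = p^{15} = (3/5)^{15} = 14348907/30517578125.
By linearity: E[X] = Σ_H E[X_H] = 43589145600 · p^{15} = 43589145600 · 14348907/30517578125 = 25018263856954368/1220703125.
Numerically: E[X] ≈ 2.0495e+07.

E[X] = 43589145600 · (3/5)^{15} = 25018263856954368/1220703125 ≈ 2.0495e+07.


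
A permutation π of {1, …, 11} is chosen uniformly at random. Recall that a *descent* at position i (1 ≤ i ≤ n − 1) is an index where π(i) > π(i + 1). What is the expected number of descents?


Write X = Σ X_I over i = 1, …, 10, with X_I the indicator of one descent.
There are 10 indicators.
For each fixed i, the pair (π(i), π(i+1)) is a uniformly random ordered pair of distinct values from {1, …, 11}; by symmetry P[π(i) > π(i+1)] = 1/2.
By linearity: E[X] = 10 · (1/2) = (11 − 1) · (1/2) = 5 ≈ 5.000.

E[X] = 5 = 5.000.


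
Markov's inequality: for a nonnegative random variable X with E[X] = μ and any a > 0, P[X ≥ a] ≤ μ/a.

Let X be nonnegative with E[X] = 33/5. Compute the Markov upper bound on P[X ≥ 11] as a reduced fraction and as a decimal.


μ = E[X] = 33/5, a = 11.
Markov: P[X ≥ 11] ≤ μ/a = (33/5)/11 = 3/5.
Numerically: ≈ 0.60000.
(Since a = 11 > μ = 6.60000, the bound 3/5 is < 1 and informative.)

P[X ≥ 11] ≤ 3/5 ≈ 0.60000.


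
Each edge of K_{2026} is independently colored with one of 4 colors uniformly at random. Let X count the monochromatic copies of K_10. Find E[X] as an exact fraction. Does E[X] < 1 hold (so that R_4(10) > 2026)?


E[X] = C(2026, 10) · 4^{1 − 45} = 314029205130126398094885285 · 4^{−44} = 314029205130126398094885285/309485009821345068724781056.
As a reduced fraction: E[X] = 314029205130126398094885285/309485009821345068724781056 ≈ 1.014683.
Is E[X] < 1? NO.
Since E[X] ≥ 1, the first-moment bound is inconclusive at n = 2026; it does NOT by itself certify R_4(10) > 2026.

E[X] = 314029205130126398094885285/309485009821345068724781056 ≈ 1.014683; E[X] ≥ 1; first-moment method inconclusive here.


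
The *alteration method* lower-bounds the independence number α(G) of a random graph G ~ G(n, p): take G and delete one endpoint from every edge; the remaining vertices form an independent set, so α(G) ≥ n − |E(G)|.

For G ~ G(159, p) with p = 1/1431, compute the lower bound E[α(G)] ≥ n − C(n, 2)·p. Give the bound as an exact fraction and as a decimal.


E[|E(G)|] = C(159, 2)·p = 12561 · (1/1431) = 79/9.
E[α(G)] ≥ n − E[|E(G)|] = 159 − 79/9 = 1352/9.
Numerically: ≈ 150.2222.
(This is only a lower bound; the true E[α(G)] may be larger.)

E[α(G)] ≥ 1352/9 ≈ 150.2222.


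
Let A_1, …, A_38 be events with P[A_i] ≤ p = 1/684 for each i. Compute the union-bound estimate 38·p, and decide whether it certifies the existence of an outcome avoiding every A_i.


Union bound: P[∪_{i=1}^{38} A_i] ≤ Σ_i P[A_i] ≤ 38·p = 38·(1/684) = 1/18.
Numerically: 1/18 ≈ 0.05556.
Is 1/18 < 1? YES.
Since P[∪ A_i] ≤ 1/18 < 1, the complement has P[∩ A_i^c] ≥ 1 − 1/18 = 17/18 > 0, so some outcome avoids every A_i.

38·p = 1/18 ≈ 0.05556; existence CERTIFIED by the union bound.


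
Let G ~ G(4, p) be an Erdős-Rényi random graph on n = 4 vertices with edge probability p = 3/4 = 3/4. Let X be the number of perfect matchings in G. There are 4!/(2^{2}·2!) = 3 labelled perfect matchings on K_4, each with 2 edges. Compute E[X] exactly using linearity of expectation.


K_4 has 4!/(2^{2}·2!) = 3 labelled perfect matchings.
For each such perfect matching H, let X_H = 1 if all 2 edges of H are present in G. Then P[X_H = 1] = p^{2} = (3/4)^{2} = 9/16.
By linearity: E[X] = Σ_H E[X_H] = 3 · p^{2} = 3 · 9/16 = 27/16.
Numerically: E[X] ≈ 1.6875.

E[X] = 3 · (3/4)^{2} = 27/16 ≈ 1.6875.


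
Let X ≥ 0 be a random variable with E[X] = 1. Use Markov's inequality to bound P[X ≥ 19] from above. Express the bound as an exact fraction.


μ = E[X] = 1, a = 19.
Markov: P[X ≥ 19] ≤ μ/a = (1)/19 = 1/19.
Numerically: ≈ 0.053.
(Since a = 19 > μ = 1.000, the bound 1/19 is < 1 and informative.)

P[X ≥ 19] ≤ 1/19 ≈ 0.053.


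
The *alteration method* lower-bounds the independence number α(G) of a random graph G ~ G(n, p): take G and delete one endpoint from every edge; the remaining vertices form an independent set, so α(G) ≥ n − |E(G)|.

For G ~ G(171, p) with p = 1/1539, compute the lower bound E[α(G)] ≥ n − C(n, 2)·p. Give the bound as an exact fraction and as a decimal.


E[|E(G)|] = C(171, 2)·p = 14535 · (1/1539) = 85/9.
E[α(G)] ≥ n − E[|E(G)|] = 171 − 85/9 = 1454/9.
Numerically: ≈ 161.55556.
(This is only a lower bound; the true E[α(G)] may be larger.)

E[α(G)] ≥ 1454/9 ≈ 161.55556.


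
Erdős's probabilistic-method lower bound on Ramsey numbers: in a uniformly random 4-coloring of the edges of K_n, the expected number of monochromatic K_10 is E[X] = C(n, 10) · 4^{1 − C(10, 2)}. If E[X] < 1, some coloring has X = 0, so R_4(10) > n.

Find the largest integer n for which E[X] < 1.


We need C(n, 10) · 4^{1 − 45} < 1, i.e. C(n, 10) < 4^{45 − 1} = 309485009821345068724781056.
Check values of n near the boundary:
  n = 2021: C(2021, 10) = 306347841644770462864800616; 306347841644770462864800616 < 309485009821345068724781056? YES
  n = 2022: C(2022, 10) = 307870445231474093395937796; 307870445231474093395937796 < 309485009821345068724781056? YES
  n = 2023: C(2023, 10) = 309399856285778485315440716; 309399856285778485315440716 < 309485009821345068724781056? YES
  n = 2024: C(2024, 10) = 310936101848269937576192656; 310936101848269937576192656 < 309485009821345068724781056? NO
The largest n with C(n, 10) < 309485009821345068724781056 is n = 2023 (where E[X] = 77349964071444621328860179/77371252455336267181195264 ≈ 0.999725). Hence R_4(10) > 2023, i.e. R_4(10) ≥ 2024.

Largest n = 2023; hence R_4(10) > 2023.


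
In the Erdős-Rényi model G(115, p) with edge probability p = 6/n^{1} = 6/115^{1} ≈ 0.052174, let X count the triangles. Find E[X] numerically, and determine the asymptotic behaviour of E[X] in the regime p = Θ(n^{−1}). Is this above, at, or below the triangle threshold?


Number of potential triangles: C(115, 3) = 246905.
Each occurs with probability p³ ≈ (0.052174)³ ≈ 1.4202351e-04.
By linearity: E[X] = C(115, 3)·p³ ≈ 246905 · 1.4202351e-04 ≈ 35.06631.
Here α = 1, so p = 6/n is exactly at the triangle threshold p ~ 1/n. Asymptotically E[X] → c³/6 = 6³/6 = 36 ≈ 36.00000, a bounded constant. In this regime the triangle count is asymptotically Poisson(c³/6).

E[X] ≈ 35.06631; in regime p = Θ(1/n^{1}) E[X] stays bounded (at the triangle threshold p ~ 1/n).


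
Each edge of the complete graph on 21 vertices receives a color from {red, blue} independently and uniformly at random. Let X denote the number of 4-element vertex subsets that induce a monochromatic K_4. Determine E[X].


Let X = Σ_S X_S over the C(21, 4) = 5985 subsets S of size 4, where X_S = 1 if the K_4 on S is monochromatic.
For a fixed S, the K_4 on S has C(4, 2) = 6 edges. P[all 6 edges red] = (1/2)^6, and likewise for blue, so P[monochromatic] = 2·(1/2)^6 = 2^{1 − 6} = 1/32.
Summing: E[X] = C(21, 4) · 2^{1 − 6} = 5985 · 1/32 = 5985/32.
Numerically: E[X] ≈ 187.0312.

E[X] = C(21,4)·2^(1−C(4,2)) = 5985/32 ≈ 187.0312.


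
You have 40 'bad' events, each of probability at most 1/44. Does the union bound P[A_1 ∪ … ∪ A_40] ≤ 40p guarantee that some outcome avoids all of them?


Union bound: P[∪_{i=1}^{40} A_i] ≤ Σ_i P[A_i] ≤ 40·p = 40·(1/44) = 10/11.
Numerically: 10/11 ≈ 0.909091.
Is 10/11 < 1? YES.
Since P[∪ A_i] ≤ 10/11 < 1, the complement has P[∩ A_i^c] ≥ 1 − 10/11 = 1/11 > 0, so some outcome avoids every A_i.

40·p = 10/11 ≈ 0.909091; existence CERTIFIED by the union bound.


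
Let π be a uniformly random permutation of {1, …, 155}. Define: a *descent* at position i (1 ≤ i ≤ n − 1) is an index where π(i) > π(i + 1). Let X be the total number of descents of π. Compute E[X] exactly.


Write X = Σ X_I over i = 1, …, 154, with X_I the indicator of one descent.
There are 154 indicators.
For each fixed i, the pair (π(i), π(i+1)) is a uniformly random ordered pair of distinct values from {1, …, 155}; by symmetry P[π(i) > π(i+1)] = 1/2.
By linearity: E[X] = 154 · (1/2) = (155 − 1) · (1/2) = 77 ≈ 77.00000.

E[X] = 77 = 77.00000.


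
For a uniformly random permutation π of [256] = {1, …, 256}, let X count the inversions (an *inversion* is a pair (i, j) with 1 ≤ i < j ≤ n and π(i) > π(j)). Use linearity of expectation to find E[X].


Write X = Σ X_I over the C(256, 2) = 32640 pairs i < j, with X_I the indicator of one inversion.
There are 32640 indicators.
For each fixed pair i < j, the values π(i) and π(j) are two distinct elements of {1, …, 256} in uniformly random order; by symmetry P[π(i) > π(j)] = 1/2.
By linearity: E[X] = 32640 · (1/2) = C(256, 2) · (1/2) = 32640/2 = 16320 ≈ 16320.00000.

E[X] = 16320 = 16320.00000.


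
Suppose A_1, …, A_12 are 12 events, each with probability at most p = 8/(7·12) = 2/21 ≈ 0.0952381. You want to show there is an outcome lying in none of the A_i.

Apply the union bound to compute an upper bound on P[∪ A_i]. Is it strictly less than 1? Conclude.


Union bound: P[∪_{i=1}^{12} A_i] ≤ Σ_i P[A_i] ≤ 12·p = 12·(2/21) = 8/7.
Numerically: 8/7 ≈ 1.1428571.
Is 8/7 < 1? NO.
Since the bound 8/7 is ≥ 1, the union bound is uninformative here; it does NOT by itself certify existence.

12·p = 8/7 ≈ 1.1428571; existence NOT certified by the union bound.


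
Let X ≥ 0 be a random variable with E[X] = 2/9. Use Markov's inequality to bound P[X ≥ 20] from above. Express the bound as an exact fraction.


μ = E[X] = 2/9, a = 20.
Markov: P[X ≥ 20] ≤ μ/a = (2/9)/20 = 1/90.
Numerically: ≈ 0.0111.
(Since a = 20 > μ = 0.2222, the bound 1/90 is < 1 and informative.)

P[X ≥ 20] ≤ 1/90 ≈ 0.0111.


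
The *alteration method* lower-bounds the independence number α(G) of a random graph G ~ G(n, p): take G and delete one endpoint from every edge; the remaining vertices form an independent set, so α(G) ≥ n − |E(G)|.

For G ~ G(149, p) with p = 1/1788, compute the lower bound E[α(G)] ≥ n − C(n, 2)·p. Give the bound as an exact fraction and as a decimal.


E[|E(G)|] = C(149, 2)·p = 11026 · (1/1788) = 37/6.
E[α(G)] ≥ n − E[|E(G)|] = 149 − 37/6 = 857/6.
Numerically: ≈ 142.833.
(This is only a lower bound; the true E[α(G)] may be larger.)

E[α(G)] ≥ 857/6 ≈ 142.833.


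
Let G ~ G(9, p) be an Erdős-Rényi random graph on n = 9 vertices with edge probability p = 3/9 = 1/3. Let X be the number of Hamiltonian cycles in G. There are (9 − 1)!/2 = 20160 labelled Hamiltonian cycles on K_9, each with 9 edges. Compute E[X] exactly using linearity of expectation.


K_9 has (9 − 1)!/2 = 20160 labelled Hamiltonian cycles.
For each such Hamiltonian cycle H, let X_H = 1 if all 9 edges of H are present in G. Then P[X_H = 1] = p^{9} = (1/3)^{9} = 1/19683.
By linearity: E[X] = Σ_H E[X_H] = 20160 · p^{9} = 20160 · 1/19683 = 2240/2187.
Numerically: E[X] ≈ 1.0242.

E[X] = 20160 · (1/3)^{9} = 2240/2187 ≈ 1.0242.


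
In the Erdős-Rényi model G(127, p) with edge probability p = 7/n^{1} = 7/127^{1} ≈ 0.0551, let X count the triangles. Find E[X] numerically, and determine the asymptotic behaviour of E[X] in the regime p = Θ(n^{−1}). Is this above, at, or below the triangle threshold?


Number of potential triangles: C(127, 3) = 333375.
Each occurs with probability p³ ≈ (0.0551)³ ≈ 1.67449e-04.
By linearity: E[X] = C(127, 3)·p³ ≈ 333375 · 1.67449e-04 ≈ 55.823.
Here α = 1, so p = 7/n is exactly at the triangle threshold p ~ 1/n. Asymptotically E[X] → c³/6 = 7³/6 = 343/6 ≈ 57.167, a bounded constant. In this regime the triangle count is asymptotically Poisson(c³/6).

E[X] ≈ 55.823; in regime p = Θ(1/n^{1}) E[X] stays bounded (at the triangle threshold p ~ 1/n).


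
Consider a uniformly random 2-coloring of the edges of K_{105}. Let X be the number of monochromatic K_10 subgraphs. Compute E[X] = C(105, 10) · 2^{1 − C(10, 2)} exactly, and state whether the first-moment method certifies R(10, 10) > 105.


E[X] = C(105, 10) · 2^{1 − 45} = 28848458598960 · 2^{−44} = 28848458598960/17592186044416.
As a reduced fraction: E[X] = 1803028662435/1099511627776 ≈ 1.6398.
Is E[X] < 1? NO.
Since E[X] ≥ 1, the first-moment bound is inconclusive at n = 105; it does NOT by itself certify R(10, 10) > 105.

E[X] = 1803028662435/1099511627776 ≈ 1.6398; E[X] ≥ 1; first-moment method inconclusive here.


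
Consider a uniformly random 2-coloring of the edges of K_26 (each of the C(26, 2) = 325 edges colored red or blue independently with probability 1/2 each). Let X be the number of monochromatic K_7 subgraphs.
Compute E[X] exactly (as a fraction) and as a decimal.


Let X = Σ_S X_S over the C(26, 7) = 657800 subsets S of size 7, where X_S = 1 if the K_7 on S is monochromatic.
For a fixed S, the K_7 on S has C(7, 2) = 21 edges. P[all 21 edges red] = (1/2)^21, and likewise for blue, so P[monochromatic] = 2·(1/2)^21 = 2^{1 − 21} = 1/1048576.
By linearity of expectation: E[X] = C(26, 7) · 2^{1 − 21} = 657800 · 1/1048576 = 82225/131072.
Numerically: E[X] ≈ 0.627.

E[X] = C(26,7)·2^(1−C(7,2)) = 82225/131072 ≈ 0.627.


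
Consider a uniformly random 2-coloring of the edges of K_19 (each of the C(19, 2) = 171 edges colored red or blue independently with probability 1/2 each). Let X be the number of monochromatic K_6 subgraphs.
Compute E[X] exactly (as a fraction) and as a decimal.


Let X = Σ_S X_S over the C(19, 6) = 27132 subsets S of size 6, where X_S = 1 if the K_6 on S is monochromatic.
For a fixed S, the K_6 on S has C(6, 2) = 15 edges. P[all 15 edges red] = (1/2)^15, and likewise for blue, so P[monochromatic] = 2·(1/2)^15 = 2^{1 − 15} = 1/16384.
By linearity: E[X] = C(19, 6) · 2^{1 − 15} = 27132 · 1/16384 = 6783/4096.
Numerically: E[X] ≈ 1.656006.

E[X] = C(19,6)·2^(1−C(6,2)) = 6783/4096 ≈ 1.656006.


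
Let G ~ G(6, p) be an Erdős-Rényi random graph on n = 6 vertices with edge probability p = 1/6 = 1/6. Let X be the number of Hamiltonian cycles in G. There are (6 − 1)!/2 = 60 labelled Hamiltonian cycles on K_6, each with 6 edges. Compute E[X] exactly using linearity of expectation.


K_6 has (6 − 1)!/2 = 60 labelled Hamiltonian cycles.
For each such Hamiltonian cycle H, let X_H = 1 if all 6 edges of H are present in G. Then P[X_H = 1] = p^{6} = (1/6)^{6} = 1/46656.
By linearity of expectation: E[X] = Σ_H E[X_H] = 60 · p^{6} = 60 · 1/46656 = 5/3888.
Numerically: E[X] ≈ 0.00128601.

E[X] = 60 · (1/6)^{6} = 5/3888 ≈ 0.00128601.


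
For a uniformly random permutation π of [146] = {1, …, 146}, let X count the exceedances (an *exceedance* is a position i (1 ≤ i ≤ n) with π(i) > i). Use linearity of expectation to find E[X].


Write X = Σ_{i=1}^{146} X_i, where X_i = 1_{π(i) > i}.
For each fixed i, π(i) is uniform over {1, …, 146} (marginal of a uniform permutation), so P[π(i) > i] = (n − i)/n. Summing: Σ_{i=1}^{146} (n − i)/n = (0 + 1 + … + 145)/146 = 146(146 − 1)/(2·146) = (146 − 1)/2.
Hence E[X] = Σ_{i=1}^{146} (146 − i)/146 = 145/2 ≈ 72.50000.

E[X] = 145/2 = 72.50000.


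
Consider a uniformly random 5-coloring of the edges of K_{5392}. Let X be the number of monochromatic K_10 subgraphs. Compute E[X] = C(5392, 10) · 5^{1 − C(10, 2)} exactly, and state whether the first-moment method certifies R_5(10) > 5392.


E[X] = C(5392, 10) · 5^{1 − 45} = 5676873040158402483252283957448 · 5^{−44} = 5676873040158402483252283957448/5684341886080801486968994140625.
As a reduced fraction: E[X] = 5676873040158402483252283957448/5684341886080801486968994140625 ≈ 0.9987.
Is E[X] < 1? YES.
Since E[X] < 1, there exists a 5-coloring of K_{5392} with no monochromatic K_10; hence R_5(10) > 5392.

E[X] = 5676873040158402483252283957448/5684341886080801486968994140625 ≈ 0.9987; E[X] < 1, so R_5(10) > 5392.


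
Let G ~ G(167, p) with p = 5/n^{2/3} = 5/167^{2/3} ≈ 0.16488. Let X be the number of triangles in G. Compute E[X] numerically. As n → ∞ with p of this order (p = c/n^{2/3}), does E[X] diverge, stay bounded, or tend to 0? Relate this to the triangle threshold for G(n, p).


Number of potential triangles: C(167, 3) = 762355.
Each occurs with probability p³ ≈ (0.16488)³ ≈ 4.4820539e-03.
By linearity: E[X] = C(167, 3)·p³ ≈ 762355 · 4.4820539e-03 ≈ 3416.91617.
Since α = 2/3 < 1, p = c/n^{2/3} ≫ 1/n is above the triangle threshold p ~ 1/n. Asymptotically E[X] ~ (c³/6)·n^{3(1−α)} = (5³/6)·n^{1} → ∞; triangles are abundant w.h.p.

E[X] ≈ 3416.91617; in regime p = Θ(1/n^{2/3}) E[X] diverges (above the triangle threshold p ~ 1/n).


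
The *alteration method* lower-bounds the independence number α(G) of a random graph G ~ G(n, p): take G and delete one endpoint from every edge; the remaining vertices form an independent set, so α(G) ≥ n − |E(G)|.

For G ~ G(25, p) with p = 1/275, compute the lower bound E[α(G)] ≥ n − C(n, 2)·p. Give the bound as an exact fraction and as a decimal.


E[|E(G)|] = C(25, 2)·p = 300 · (1/275) = 12/11.
E[α(G)] ≥ n − E[|E(G)|] = 25 − 12/11 = 263/11.
Numerically: ≈ 23.90909.
(This is only a lower bound; the true E[α(G)] may be larger.)

E[α(G)] ≥ 263/11 ≈ 23.90909.


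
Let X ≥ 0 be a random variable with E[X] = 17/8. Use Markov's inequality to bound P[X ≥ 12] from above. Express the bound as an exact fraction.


μ = E[X] = 17/8, a = 12.
Markov: P[X ≥ 12] ≤ μ/a = (17/8)/12 = 17/96.
Numerically: ≈ 0.177.
(Since a = 12 > μ = 2.125, the bound 17/96 is < 1 and informative.)

P[X ≥ 12] ≤ 17/96 ≈ 0.177.


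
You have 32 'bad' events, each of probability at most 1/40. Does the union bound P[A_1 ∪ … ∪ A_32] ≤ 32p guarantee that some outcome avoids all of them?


Union bound: P[∪_{i=1}^{32} A_i] ≤ Σ_i P[A_i] ≤ 32·p = 32·(1/40) = 4/5.
Numerically: 4/5 ≈ 0.800.
Is 4/5 < 1? YES.
Since P[∪ A_i] ≤ 4/5 < 1, the complement has P[∩ A_i^c] ≥ 1 − 4/5 = 1/5 > 0, so some outcome avoids every A_i.

32·p = 4/5 ≈ 0.800; existence CERTIFIED by the union bound.


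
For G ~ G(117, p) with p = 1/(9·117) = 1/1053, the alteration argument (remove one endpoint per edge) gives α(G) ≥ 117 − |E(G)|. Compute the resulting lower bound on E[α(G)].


E[|E(G)|] = C(117, 2)·p = 6786 · (1/1053) = 58/9.
E[α(G)] ≥ n − E[|E(G)|] = 117 − 58/9 = 995/9.
Numerically: ≈ 110.556.
(This is only a lower bound; the true E[α(G)] may be larger.)

E[α(G)] ≥ 995/9 ≈ 110.556.


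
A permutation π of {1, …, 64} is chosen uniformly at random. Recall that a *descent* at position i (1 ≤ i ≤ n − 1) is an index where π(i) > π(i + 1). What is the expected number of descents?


Write X = Σ X_I over i = 1, …, 63, with X_I the indicator of one descent.
There are 63 indicators.
For each fixed i, the pair (π(i), π(i+1)) is a uniformly random ordered pair of distinct values from {1, …, 64}; by symmetry P[π(i) > π(i+1)] = 1/2.
By linearity: E[X] = 63 · (1/2) = (64 − 1) · (1/2) = 63/2 ≈ 31.500000.

E[X] = 63/2 = 31.500000.


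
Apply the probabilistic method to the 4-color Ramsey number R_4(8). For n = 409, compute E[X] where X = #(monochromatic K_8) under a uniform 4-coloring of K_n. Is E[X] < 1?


E[X] = C(409, 8) · 4^{1 − 28} = 18128041135797879 · 4^{−27} = 18128041135797879/18014398509481984.
As a reduced fraction: E[X] = 18128041135797879/18014398509481984 ≈ 1.00631.
Is E[X] < 1? NO.
Since E[X] ≥ 1, the first-moment bound is inconclusive at n = 409; it does NOT by itself certify R_4(8) > 409.

E[X] = 18128041135797879/18014398509481984 ≈ 1.00631; E[X] ≥ 1; first-moment method inconclusive here.


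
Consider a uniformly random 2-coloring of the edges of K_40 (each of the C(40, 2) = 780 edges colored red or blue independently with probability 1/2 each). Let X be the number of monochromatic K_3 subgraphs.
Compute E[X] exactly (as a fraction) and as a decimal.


Let X = Σ_S X_S over the C(40, 3) = 9880 subsets S of size 3, where X_S = 1 if the K_3 on S is monochromatic.
For a fixed S, the K_3 on S has C(3, 2) = 3 edges. P[all 3 edges red] = (1/2)^3, and likewise for blue, so P[monochromatic] = 2·(1/2)^3 = 2^{1 − 3} = 1/4.
By linearity: E[X] = C(40, 3) · 2^{1 − 3} = 9880 · 1/4 = 2470.
Numerically: E[X] ≈ 2470.000000.

E[X] = C(40,3)·2^(1−C(3,2)) = 2470 ≈ 2470.000000.


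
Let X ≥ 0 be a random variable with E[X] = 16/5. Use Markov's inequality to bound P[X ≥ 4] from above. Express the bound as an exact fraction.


μ = E[X] = 16/5, a = 4.
Markov: P[X ≥ 4] ≤ μ/a = (16/5)/4 = 4/5.
Numerically: ≈ 0.800.
(Since a = 4 > μ = 3.200, the bound 4/5 is < 1 and informative.)

P[X ≥ 4] ≤ 4/5 ≈ 0.800.


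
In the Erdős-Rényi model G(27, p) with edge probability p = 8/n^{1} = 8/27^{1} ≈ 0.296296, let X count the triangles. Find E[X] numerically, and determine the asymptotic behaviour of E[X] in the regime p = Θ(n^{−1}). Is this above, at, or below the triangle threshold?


Number of potential triangles: C(27, 3) = 2925.
Each occurs with probability p³ ≈ (0.296296)³ ≈ 2.60122949e-02.
By linearity: E[X] = C(27, 3)·p³ ≈ 2925 · 2.60122949e-02 ≈ 76.085963.
Here α = 1, so p = 8/n is exactly at the triangle threshold p ~ 1/n. Asymptotically E[X] → c³/6 = 8³/6 = 256/3 ≈ 85.333333, a bounded constant. In this regime the triangle count is asymptotically Poisson(c³/6).

E[X] ≈ 76.085963; in regime p = Θ(1/n^{1}) E[X] stays bounded (at the triangle threshold p ~ 1/n).


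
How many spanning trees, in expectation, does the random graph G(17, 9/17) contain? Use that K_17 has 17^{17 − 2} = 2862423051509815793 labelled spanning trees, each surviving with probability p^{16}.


K_17 has 17^{17 − 2} = 2862423051509815793 labelled spanning trees.
For each such spanning tree H, let X_H = 1 if all 16 edges of H are present in G. Then P[X_H = 1] = p^{16} = (9/17)^{16} = 1853020188851841/48661191875666868481.
Summing the indicators: E[X] = Σ_H E[X_H] = 2862423051509815793 · p^{16} = 2862423051509815793 · 1853020188851841/48661191875666868481 = 1853020188851841/17.
Numerically: E[X] ≈ 1.09e+14.

E[X] = 2862423051509815793 · (9/17)^{16} = 1853020188851841/17 ≈ 1.09e+14.


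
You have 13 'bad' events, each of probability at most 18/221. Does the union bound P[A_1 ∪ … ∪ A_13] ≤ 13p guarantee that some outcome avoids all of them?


Union bound: P[∪_{i=1}^{13} A_i] ≤ Σ_i P[A_i] ≤ 13·p = 13·(18/221) = 18/17.
Numerically: 18/17 ≈ 1.0588235.
Is 18/17 < 1? NO.
Since the bound 18/17 is ≥ 1, the union bound is uninformative here; it does NOT by itself certify existence.

13·p = 18/17 ≈ 1.0588235; existence NOT certified by the union bound.


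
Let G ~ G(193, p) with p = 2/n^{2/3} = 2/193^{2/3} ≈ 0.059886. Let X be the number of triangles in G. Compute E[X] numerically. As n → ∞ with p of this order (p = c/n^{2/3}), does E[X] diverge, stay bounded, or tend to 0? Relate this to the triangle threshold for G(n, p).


Number of potential triangles: C(193, 3) = 1179616.
Each occurs with probability p³ ≈ (0.059886)³ ≈ 2.1477087e-04.
By linearity: E[X] = C(193, 3)·p³ ≈ 1179616 · 2.1477087e-04 ≈ 253.34715.
Since α = 2/3 < 1, p = c/n^{2/3} ≫ 1/n is above the triangle threshold p ~ 1/n. Asymptotically E[X] ~ (c³/6)·n^{3(1−α)} = (2³/6)·n^{1} → ∞; triangles are abundant w.h.p.

E[X] ≈ 253.34715; in regime p = Θ(1/n^{2/3}) E[X] diverges (above the triangle threshold p ~ 1/n).


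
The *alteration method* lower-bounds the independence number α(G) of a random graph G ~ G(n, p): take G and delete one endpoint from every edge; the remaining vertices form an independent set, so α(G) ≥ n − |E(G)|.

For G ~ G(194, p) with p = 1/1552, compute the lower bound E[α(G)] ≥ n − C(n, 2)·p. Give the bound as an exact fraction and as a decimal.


E[|E(G)|] = C(194, 2)·p = 18721 · (1/1552) = 193/16.
E[α(G)] ≥ n − E[|E(G)|] = 194 − 193/16 = 2911/16.
Numerically: ≈ 181.937500.
(This is only a lower bound; the true E[α(G)] may be larger.)

E[α(G)] ≥ 2911/16 ≈ 181.937500.


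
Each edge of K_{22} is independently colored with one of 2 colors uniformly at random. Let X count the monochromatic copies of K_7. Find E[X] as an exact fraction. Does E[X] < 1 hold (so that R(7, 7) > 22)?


E[X] = C(22, 7) · 2^{1 − 21} = 170544 · 2^{−20} = 170544/1048576.
As a reduced fraction: E[X] = 10659/65536 ≈ 0.163.
Is E[X] < 1? YES.
Since E[X] < 1, there exists a 2-coloring of K_{22} with no monochromatic K_7; hence R(7, 7) > 22.

E[X] = 10659/65536 ≈ 0.163; E[X] < 1, so R(7, 7) > 22.


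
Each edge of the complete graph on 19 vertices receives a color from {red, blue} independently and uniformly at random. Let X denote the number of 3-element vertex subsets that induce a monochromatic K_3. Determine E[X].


Let X = Σ_S X_S over the C(19, 3) = 969 subsets S of size 3, where X_S = 1 if the K_3 on S is monochromatic.
For a fixed S, the K_3 on S has C(3, 2) = 3 edges. P[all 3 edges red] = (1/2)^3, and likewise for blue, so P[monochromatic] = 2·(1/2)^3 = 2^{1 − 3} = 1/4.
By linearity: E[X] = C(19, 3) · 2^{1 − 3} = 969 · 1/4 = 969/4.
Numerically: E[X] ≈ 242.2500.

E[X] = C(19,3)·2^(1−C(3,2)) = 969/4 ≈ 242.2500.


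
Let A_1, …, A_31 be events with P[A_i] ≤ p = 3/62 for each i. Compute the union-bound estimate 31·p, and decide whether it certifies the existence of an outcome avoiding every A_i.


Union bound: P[∪_{i=1}^{31} A_i] ≤ Σ_i P[A_i] ≤ 31·p = 31·(3/62) = 3/2.
Numerically: 3/2 ≈ 1.500.
Is 3/2 < 1? NO.
Since the bound 3/2 is ≥ 1, the union bound is uninformative here; it does NOT by itself certify existence.

31·p = 3/2 ≈ 1.500; existence NOT certified by the union bound.


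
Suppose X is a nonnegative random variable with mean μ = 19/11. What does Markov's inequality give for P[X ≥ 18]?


μ = E[X] = 19/11, a = 18.
Markov: P[X ≥ 18] ≤ μ/a = (19/11)/18 = 19/198.
Numerically: ≈ 0.0960.
(Since a = 18 > μ = 1.7273, the bound 19/198 is < 1 and informative.)

P[X ≥ 18] ≤ 19/198 ≈ 0.0960.


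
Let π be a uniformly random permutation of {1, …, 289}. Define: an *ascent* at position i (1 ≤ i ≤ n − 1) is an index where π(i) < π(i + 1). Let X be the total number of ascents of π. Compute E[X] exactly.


Write X = Σ X_I over i = 1, …, 288, with X_I the indicator of one ascent.
There are 288 indicators.
For each fixed i, the pair (π(i), π(i+1)) is a uniformly random ordered pair of distinct values from {1, …, 289}; by symmetry P[π(i) < π(i+1)] = 1/2.
By linearity: E[X] = 288 · (1/2) = (289 − 1) · (1/2) = 144 ≈ 144.000.

E[X] = 144 = 144.000.


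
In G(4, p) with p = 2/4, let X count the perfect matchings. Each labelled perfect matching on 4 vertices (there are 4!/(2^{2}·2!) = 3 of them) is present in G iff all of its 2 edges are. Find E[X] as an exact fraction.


K_4 has 4!/(2^{2}·2!) = 3 labelled perfect matchings.
For each such perfect matching H, let X_H = 1 if all 2 edges of H are present in G. Then P[X_H = 1] = p^{2} = (1/2)^{2} = 1/4.
Summing the indicators: E[X] = Σ_H E[X_H] = 3 · p^{2} = 3 · 1/4 = 3/4.
Numerically: E[X] ≈ 0.75.

E[X] = 3 · (1/2)^{2} = 3/4 ≈ 0.75.


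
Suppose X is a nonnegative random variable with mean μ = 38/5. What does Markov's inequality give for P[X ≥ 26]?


μ = E[X] = 38/5, a = 26.
Markov: P[X ≥ 26] ≤ μ/a = (38/5)/26 = 19/65.
Numerically: ≈ 0.292308.
(Since a = 26 > μ = 7.600000, the bound 19/65 is < 1 and informative.)

P[X ≥ 26] ≤ 19/65 ≈ 0.292308.


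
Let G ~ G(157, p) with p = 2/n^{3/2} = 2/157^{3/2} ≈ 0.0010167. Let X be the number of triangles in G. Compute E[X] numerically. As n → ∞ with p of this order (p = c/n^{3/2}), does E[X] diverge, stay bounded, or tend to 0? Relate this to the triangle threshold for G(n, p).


Number of potential triangles: C(157, 3) = 632710.
Each occurs with probability p³ ≈ (0.0010167)³ ≈ 1.0508520e-09.
By linearity: E[X] = C(157, 3)·p³ ≈ 632710 · 1.0508520e-09 ≈ 0.00066.
Since α = 3/2 > 1, p = c/n^{3/2} = o(1/n) is below the triangle threshold p ~ 1/n. Asymptotically E[X] ~ (c³/6)·n^{3(1−α)} = (2³/6)·n^{-1.5} → 0, so by Markov's inequality G has no triangles w.h.p.

E[X] ≈ 0.00066; in regime p = Θ(1/n^{3/2}) E[X] tends to 0 (below the triangle threshold p ~ 1/n).


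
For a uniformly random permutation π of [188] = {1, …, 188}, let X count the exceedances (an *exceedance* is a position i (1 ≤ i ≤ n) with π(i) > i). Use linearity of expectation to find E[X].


Write X = Σ_{i=1}^{188} X_i, where X_i = 1_{π(i) > i}.
For each fixed i, π(i) is uniform over {1, …, 188} (marginal of a uniform permutation), so P[π(i) > i] = (n − i)/n. Summing: Σ_{i=1}^{188} (n − i)/n = (0 + 1 + … + 187)/188 = 188(188 − 1)/(2·188) = (188 − 1)/2.
Hence E[X] = Σ_{i=1}^{188} (188 − i)/188 = 187/2 ≈ 93.500.

E[X] = 187/2 = 93.500.


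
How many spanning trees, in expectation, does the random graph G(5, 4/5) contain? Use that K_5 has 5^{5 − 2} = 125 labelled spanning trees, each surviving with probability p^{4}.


K_5 has 5^{5 − 2} = 125 labelled spanning trees.
For each such spanning tree H, let X_H = 1 if all 4 edges of H are present in G. Then P[X_H = 1] = p^{4} = (4/5)^{4} = 256/625.
By linearity of expectation: E[X] = Σ_H E[X_H] = 125 · p^{4} = 125 · 256/625 = 256/5.
Numerically: E[X] ≈ 51.2.

E[X] = 125 · (4/5)^{4} = 256/5 ≈ 51.2.


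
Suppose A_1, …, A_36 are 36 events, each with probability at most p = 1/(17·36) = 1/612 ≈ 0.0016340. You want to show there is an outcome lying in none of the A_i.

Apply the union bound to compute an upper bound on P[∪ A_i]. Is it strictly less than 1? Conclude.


Union bound: P[∪_{i=1}^{36} A_i] ≤ Σ_i P[A_i] ≤ 36·p = 36·(1/612) = 1/17.
Numerically: 1/17 ≈ 0.0588235.
Is 1/17 < 1? YES.
Since P[∪ A_i] ≤ 1/17 < 1, the complement has P[∩ A_i^c] ≥ 1 − 1/17 = 16/17 > 0, so some outcome avoids every A_i.

36·p = 1/17 ≈ 0.0588235; existence CERTIFIED by the union bound.


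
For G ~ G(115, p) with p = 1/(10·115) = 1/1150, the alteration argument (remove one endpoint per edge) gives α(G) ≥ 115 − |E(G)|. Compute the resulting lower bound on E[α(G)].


E[|E(G)|] = C(115, 2)·p = 6555 · (1/1150) = 57/10.
E[α(G)] ≥ n − E[|E(G)|] = 115 − 57/10 = 1093/10.
Numerically: ≈ 109.30000.
(This is only a lower bound; the true E[α(G)] may be larger.)

E[α(G)] ≥ 1093/10 ≈ 109.30000.
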